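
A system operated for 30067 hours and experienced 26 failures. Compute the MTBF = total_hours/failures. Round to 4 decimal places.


total_hours = 30067
failures = 26
MTBF = 30067 / 26
MTBF = 1156.4231

1156.4231


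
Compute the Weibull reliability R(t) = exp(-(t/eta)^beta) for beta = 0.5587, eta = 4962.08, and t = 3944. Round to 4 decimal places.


beta = 0.5587, eta = 4962.08, t = 3944
t/eta = 3944 / 4962.08 = 0.7948
(t/eta)^beta = 0.7948^0.5587 = 0.8796
R(t) = exp(-0.8796)
R(t) = 0.415

0.415


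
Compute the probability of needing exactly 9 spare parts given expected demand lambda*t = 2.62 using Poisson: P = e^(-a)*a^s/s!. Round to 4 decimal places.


a = 2.62, s = 9
e^(-a) = e^(-2.62) = 0.0728
a^s = 2.62^9 = 5817.1682
s! = 362880
P = 0.0728 * 5817.1682 / 362880
P = 0.0012

0.0012


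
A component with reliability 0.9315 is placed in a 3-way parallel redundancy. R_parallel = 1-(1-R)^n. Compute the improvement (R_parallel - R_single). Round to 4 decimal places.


R_single = 0.9315, n = 3
1 - R_single = 0.0685
(1 - R_single)^n = 0.0685^3 = 0.0003
R_parallel = 1 - 0.0003 = 0.9997
Improvement = 0.9997 - 0.9315
Improvement = 0.0682

0.0682


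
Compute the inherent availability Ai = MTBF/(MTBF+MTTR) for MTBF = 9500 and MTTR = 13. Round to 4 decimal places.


MTBF = 9500
MTTR = 13
MTBF + MTTR = 9513
Ai = 9500 / 9513
Ai = 0.9986

0.9986


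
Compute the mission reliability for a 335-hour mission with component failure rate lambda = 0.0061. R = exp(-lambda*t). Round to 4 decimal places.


lambda = 0.0061
mission_time = 335
lambda * t = 0.0061 * 335 = 2.0435
R = exp(-2.0435)
R = 0.1296

0.1296


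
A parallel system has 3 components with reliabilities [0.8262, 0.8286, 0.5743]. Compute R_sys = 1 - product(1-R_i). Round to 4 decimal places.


Components: [0.8262, 0.8286, 0.5743]
(1 - 0.8262) = 0.1738, running product = 0.1738
(1 - 0.8286) = 0.1714, running product = 0.0298
(1 - 0.5743) = 0.4257, running product = 0.0127
Product of (1-R_i) = 0.0127
R_sys = 1 - 0.0127 = 0.9873

0.9873


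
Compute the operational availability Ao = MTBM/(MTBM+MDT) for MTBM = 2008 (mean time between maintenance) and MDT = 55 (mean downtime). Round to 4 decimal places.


MTBM = 2008
MDT = 55
MTBM + MDT = 2063
Ao = 2008 / 2063
Ao = 0.9733

0.9733


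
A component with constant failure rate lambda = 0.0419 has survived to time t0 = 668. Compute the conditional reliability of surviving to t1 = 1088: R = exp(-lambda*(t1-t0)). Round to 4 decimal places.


lambda = 0.0419
t0 = 668, t1 = 1088
t1 - t0 = 420
lambda * (t1-t0) = 0.0419 * 420 = 17.598
R = exp(-17.598)
R = 0.0

0.0


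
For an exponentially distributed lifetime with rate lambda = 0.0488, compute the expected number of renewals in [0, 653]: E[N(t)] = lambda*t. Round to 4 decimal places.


lambda = 0.0488
t = 653
E[N(t)] = lambda * t
E[N(t)] = 0.0488 * 653
E[N(t)] = 31.8664

31.8664


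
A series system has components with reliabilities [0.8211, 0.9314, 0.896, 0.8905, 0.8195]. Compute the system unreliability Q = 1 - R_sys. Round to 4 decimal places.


Components: [0.8211, 0.9314, 0.896, 0.8905, 0.8195]
After component 1: product = 0.8211
After component 2: product = 0.7648
After component 3: product = 0.6852
After component 4: product = 0.6102
After component 5: product = 0.5001
R_sys = 0.5001
Q = 1 - 0.5001 = 0.4999

0.4999


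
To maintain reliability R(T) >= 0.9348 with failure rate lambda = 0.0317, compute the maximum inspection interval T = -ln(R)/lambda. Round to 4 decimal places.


R_target = 0.9348
lambda = 0.0317
-ln(0.9348) = 0.0674
T = 0.0674 / 0.0317
T = 2.1269

2.1269


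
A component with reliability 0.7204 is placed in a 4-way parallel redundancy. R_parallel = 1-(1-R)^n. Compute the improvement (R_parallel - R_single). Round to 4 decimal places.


R_single = 0.7204, n = 4
1 - R_single = 0.2796
(1 - R_single)^n = 0.2796^4 = 0.0061
R_parallel = 1 - 0.0061 = 0.9939
Improvement = 0.9939 - 0.7204
Improvement = 0.2735

0.2735


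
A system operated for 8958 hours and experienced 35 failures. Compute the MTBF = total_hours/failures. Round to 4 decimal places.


total_hours = 8958
failures = 35
MTBF = 8958 / 35
MTBF = 255.9429

255.9429


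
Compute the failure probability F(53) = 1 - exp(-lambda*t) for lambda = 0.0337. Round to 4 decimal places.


lambda = 0.0337, t = 53
lambda * t = 1.7861
exp(-1.7861) = 0.1676
F(t) = 1 - 0.1676
F(t) = 0.8324

0.8324


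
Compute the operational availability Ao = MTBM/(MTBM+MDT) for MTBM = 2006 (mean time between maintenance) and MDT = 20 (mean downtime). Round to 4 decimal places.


MTBM = 2006
MDT = 20
MTBM + MDT = 2026
Ao = 2006 / 2026
Ao = 0.9901

0.9901


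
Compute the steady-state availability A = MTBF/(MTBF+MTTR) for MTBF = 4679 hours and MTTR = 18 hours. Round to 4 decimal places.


MTBF = 4679
MTTR = 18
MTBF + MTTR = 4697
A = 4679 / 4697
A = 0.9962

0.9962


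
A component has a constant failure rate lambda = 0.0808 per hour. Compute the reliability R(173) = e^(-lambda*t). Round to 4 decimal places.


lambda = 0.0808
t = 173
lambda * t = 13.9784
R(t) = e^(-13.9784)
R(t) = 0.0

0.0


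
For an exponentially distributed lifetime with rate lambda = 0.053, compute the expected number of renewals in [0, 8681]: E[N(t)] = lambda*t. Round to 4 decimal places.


lambda = 0.053
t = 8681
E[N(t)] = lambda * t
E[N(t)] = 0.053 * 8681
E[N(t)] = 460.093

460.093


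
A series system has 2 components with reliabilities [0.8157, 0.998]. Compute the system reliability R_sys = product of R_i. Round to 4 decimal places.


Components: [0.8157, 0.998]
After component 1 (R=0.8157): product = 0.8157
After component 2 (R=0.998): product = 0.8141
R_sys = 0.8141

0.8141


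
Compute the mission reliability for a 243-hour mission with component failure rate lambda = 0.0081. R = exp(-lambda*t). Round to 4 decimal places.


lambda = 0.0081
mission_time = 243
lambda * t = 0.0081 * 243 = 1.9683
R = exp(-1.9683)
R = 0.1397

0.1397


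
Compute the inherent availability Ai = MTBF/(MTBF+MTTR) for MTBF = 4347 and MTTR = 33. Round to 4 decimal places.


MTBF = 4347
MTTR = 33
MTBF + MTTR = 4380
Ai = 4347 / 4380
Ai = 0.9925

0.9925


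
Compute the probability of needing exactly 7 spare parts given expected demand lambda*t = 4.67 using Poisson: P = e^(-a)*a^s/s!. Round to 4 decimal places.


a = 4.67, s = 7
e^(-a) = e^(-4.67) = 0.0094
a^s = 4.67^7 = 48441.5648
s! = 5040
P = 0.0094 * 48441.5648 / 5040
P = 0.0901

0.0901


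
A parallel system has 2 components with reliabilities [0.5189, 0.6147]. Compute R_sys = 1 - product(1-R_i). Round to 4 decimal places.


Components: [0.5189, 0.6147]
(1 - 0.5189) = 0.4811, running product = 0.4811
(1 - 0.6147) = 0.3853, running product = 0.1854
Product of (1-R_i) = 0.1854
R_sys = 1 - 0.1854 = 0.8146

0.8146


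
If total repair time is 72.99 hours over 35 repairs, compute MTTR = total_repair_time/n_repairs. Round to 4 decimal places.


total_repair_time = 72.99
n_repairs = 35
MTTR = 72.99 / 35
MTTR = 2.0854

2.0854


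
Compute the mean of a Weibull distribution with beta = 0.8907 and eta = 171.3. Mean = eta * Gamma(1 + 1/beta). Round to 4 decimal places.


beta = 0.8907, eta = 171.3
1/beta = 1.1227
1 + 1/beta = 2.1227
Gamma(2.1227) = 1.0583
Mean = 171.3 * 1.0583
Mean = 181.2783

181.2783


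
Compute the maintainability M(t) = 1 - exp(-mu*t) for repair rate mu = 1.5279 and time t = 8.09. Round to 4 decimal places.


mu = 1.5279, t = 8.09
mu * t = 1.5279 * 8.09 = 12.3607
exp(-12.3607) = 0.0
M(t) = 1 - 0.0
M(t) = 1.0

1.0


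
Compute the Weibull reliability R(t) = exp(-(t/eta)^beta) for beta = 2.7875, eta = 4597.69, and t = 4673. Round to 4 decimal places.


beta = 2.7875, eta = 4597.69, t = 4673
t/eta = 4673 / 4597.69 = 1.0164
(t/eta)^beta = 1.0164^2.7875 = 1.0463
R(t) = exp(-1.0463)
R(t) = 0.3512

0.3512


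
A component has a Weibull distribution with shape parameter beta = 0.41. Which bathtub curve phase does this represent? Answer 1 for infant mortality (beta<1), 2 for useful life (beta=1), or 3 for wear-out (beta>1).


beta = 0.41
Compare beta to 1:
beta < 1 => infant mortality (phase 1)
beta = 1 => useful life (phase 2)
beta > 1 => wear-out (phase 3)
Since beta = 0.41, this is infant mortality (decreasing failure rate)
Phase = 1

1


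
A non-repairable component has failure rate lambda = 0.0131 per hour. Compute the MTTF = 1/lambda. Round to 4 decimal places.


lambda = 0.0131
MTTF = 1 / 0.0131
MTTF = 76.3359

76.3359


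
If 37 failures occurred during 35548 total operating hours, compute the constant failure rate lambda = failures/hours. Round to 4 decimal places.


failures = 37
total_hours = 35548
lambda = 37 / 35548
lambda = 0.001

0.001


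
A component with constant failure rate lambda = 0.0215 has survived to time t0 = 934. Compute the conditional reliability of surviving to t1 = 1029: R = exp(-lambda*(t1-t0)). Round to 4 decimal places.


lambda = 0.0215
t0 = 934, t1 = 1029
t1 - t0 = 95
lambda * (t1-t0) = 0.0215 * 95 = 2.0425
R = exp(-2.0425)
R = 0.1297

0.1297


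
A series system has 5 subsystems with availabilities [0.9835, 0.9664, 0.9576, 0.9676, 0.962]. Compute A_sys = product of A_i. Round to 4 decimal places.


Subsystems: [0.9835, 0.9664, 0.9576, 0.9676, 0.962]
After subsystem 1 (A=0.9835): product = 0.9835
After subsystem 2 (A=0.9664): product = 0.9505
After subsystem 3 (A=0.9576): product = 0.9102
After subsystem 4 (A=0.9676): product = 0.8807
After subsystem 5 (A=0.962): product = 0.8472
A_sys = 0.8472

0.8472


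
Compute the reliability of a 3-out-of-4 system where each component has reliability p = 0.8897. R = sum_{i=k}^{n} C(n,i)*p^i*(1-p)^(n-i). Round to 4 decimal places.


k = 3, n = 4, p = 0.8897
i=3: C(4,3)=4 * 0.8897^3 * 0.1103^1 = 0.3107
i=4: C(4,4)=1 * 0.8897^4 * 0.1103^0 = 0.6266
R = sum of terms = 0.9373

0.9373


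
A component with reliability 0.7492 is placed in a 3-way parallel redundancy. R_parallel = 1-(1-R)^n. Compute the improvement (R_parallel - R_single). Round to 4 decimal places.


R_single = 0.7492, n = 3
1 - R_single = 0.2508
(1 - R_single)^n = 0.2508^3 = 0.0158
R_parallel = 1 - 0.0158 = 0.9842
Improvement = 0.9842 - 0.7492
Improvement = 0.235

0.235


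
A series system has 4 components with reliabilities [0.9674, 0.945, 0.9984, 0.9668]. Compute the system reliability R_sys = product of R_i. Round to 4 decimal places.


Components: [0.9674, 0.945, 0.9984, 0.9668]
After component 1 (R=0.9674): product = 0.9674
After component 2 (R=0.945): product = 0.9142
After component 3 (R=0.9984): product = 0.9127
After component 4 (R=0.9668): product = 0.8824
R_sys = 0.8824

0.8824


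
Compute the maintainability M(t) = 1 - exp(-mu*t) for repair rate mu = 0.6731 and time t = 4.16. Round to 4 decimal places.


mu = 0.6731, t = 4.16
mu * t = 0.6731 * 4.16 = 2.8001
exp(-2.8001) = 0.0608
M(t) = 1 - 0.0608
M(t) = 0.9392

0.9392


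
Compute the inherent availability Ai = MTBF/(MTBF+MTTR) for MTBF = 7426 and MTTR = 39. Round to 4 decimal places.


MTBF = 7426
MTTR = 39
MTBF + MTTR = 7465
Ai = 7426 / 7465
Ai = 0.9948

0.9948


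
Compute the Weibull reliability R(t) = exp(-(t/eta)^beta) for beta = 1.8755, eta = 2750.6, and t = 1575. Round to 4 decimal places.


beta = 1.8755, eta = 2750.6, t = 1575
t/eta = 1575 / 2750.6 = 0.5726
(t/eta)^beta = 0.5726^1.8755 = 0.3514
R(t) = exp(-0.3514)
R(t) = 0.7037

0.7037


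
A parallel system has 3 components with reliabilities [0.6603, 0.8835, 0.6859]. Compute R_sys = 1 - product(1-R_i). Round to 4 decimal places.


Components: [0.6603, 0.8835, 0.6859]
(1 - 0.6603) = 0.3397, running product = 0.3397
(1 - 0.8835) = 0.1165, running product = 0.0396
(1 - 0.6859) = 0.3141, running product = 0.0124
Product of (1-R_i) = 0.0124
R_sys = 1 - 0.0124 = 0.9876

0.9876


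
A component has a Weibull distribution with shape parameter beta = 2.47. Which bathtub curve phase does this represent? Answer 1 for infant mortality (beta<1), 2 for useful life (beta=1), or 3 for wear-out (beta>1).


beta = 2.47
Compare beta to 1:
beta < 1 => infant mortality (phase 1)
beta = 1 => useful life (phase 2)
beta > 1 => wear-out (phase 3)
Since beta = 2.47, this is wear-out (increasing failure rate)
Phase = 3

3


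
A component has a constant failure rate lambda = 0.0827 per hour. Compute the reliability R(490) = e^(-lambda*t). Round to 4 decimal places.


lambda = 0.0827
t = 490
lambda * t = 40.523
R(t) = e^(-40.523)
R(t) = 0.0

0.0


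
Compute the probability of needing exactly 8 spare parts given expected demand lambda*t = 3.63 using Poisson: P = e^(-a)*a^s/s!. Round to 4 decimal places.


a = 3.63, s = 8
e^(-a) = e^(-3.63) = 0.0265
a^s = 3.63^8 = 30147.6178
s! = 40320
P = 0.0265 * 30147.6178 / 40320
P = 0.0198

0.0198


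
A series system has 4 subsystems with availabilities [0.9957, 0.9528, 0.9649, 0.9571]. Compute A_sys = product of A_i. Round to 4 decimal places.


Subsystems: [0.9957, 0.9528, 0.9649, 0.9571]
After subsystem 1 (A=0.9957): product = 0.9957
After subsystem 2 (A=0.9528): product = 0.9487
After subsystem 3 (A=0.9649): product = 0.9154
After subsystem 4 (A=0.9571): product = 0.8761
A_sys = 0.8761

0.8761


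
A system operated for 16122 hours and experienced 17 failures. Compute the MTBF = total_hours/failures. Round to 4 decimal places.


total_hours = 16122
failures = 17
MTBF = 16122 / 17
MTBF = 948.3529

948.3529


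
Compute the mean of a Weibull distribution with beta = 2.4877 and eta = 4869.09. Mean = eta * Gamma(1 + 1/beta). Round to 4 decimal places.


beta = 2.4877, eta = 4869.09
1/beta = 0.402
1 + 1/beta = 1.402
Gamma(1.402) = 0.8872
Mean = 4869.09 * 0.8872
Mean = 4319.6516

4319.6516


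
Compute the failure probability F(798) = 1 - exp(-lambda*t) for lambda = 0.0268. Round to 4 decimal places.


lambda = 0.0268, t = 798
lambda * t = 21.3864
exp(-21.3864) = 0.0
F(t) = 1 - 0.0
F(t) = 1.0

1.0


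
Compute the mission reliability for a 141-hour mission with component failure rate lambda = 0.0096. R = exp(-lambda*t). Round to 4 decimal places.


lambda = 0.0096
mission_time = 141
lambda * t = 0.0096 * 141 = 1.3536
R = exp(-1.3536)
R = 0.2583

0.2583


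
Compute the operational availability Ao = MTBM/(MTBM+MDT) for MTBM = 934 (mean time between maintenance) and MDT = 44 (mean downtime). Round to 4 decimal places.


MTBM = 934
MDT = 44
MTBM + MDT = 978
Ao = 934 / 978
Ao = 0.955

0.955


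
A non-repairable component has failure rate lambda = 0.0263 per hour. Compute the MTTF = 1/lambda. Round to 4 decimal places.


lambda = 0.0263
MTTF = 1 / 0.0263
MTTF = 38.0228

38.0228


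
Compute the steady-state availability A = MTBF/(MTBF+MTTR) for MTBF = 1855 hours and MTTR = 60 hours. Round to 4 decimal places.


MTBF = 1855
MTTR = 60
MTBF + MTTR = 1915
A = 1855 / 1915
A = 0.9687

0.9687


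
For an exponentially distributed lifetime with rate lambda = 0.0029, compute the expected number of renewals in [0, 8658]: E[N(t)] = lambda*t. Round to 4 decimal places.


lambda = 0.0029
t = 8658
E[N(t)] = lambda * t
E[N(t)] = 0.0029 * 8658
E[N(t)] = 25.1082

25.1082


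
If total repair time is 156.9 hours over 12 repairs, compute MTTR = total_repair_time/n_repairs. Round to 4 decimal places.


total_repair_time = 156.9
n_repairs = 12
MTTR = 156.9 / 12
MTTR = 13.075

13.075


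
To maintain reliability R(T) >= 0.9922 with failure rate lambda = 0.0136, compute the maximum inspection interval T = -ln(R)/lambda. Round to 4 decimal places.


R_target = 0.9922
lambda = 0.0136
-ln(0.9922) = 0.0078
T = 0.0078 / 0.0136
T = 0.5758

0.5758


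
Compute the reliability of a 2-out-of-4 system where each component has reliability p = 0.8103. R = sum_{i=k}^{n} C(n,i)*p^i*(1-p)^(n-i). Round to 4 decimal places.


k = 2, n = 4, p = 0.8103
i=2: C(4,2)=6 * 0.8103^2 * 0.1897^2 = 0.1418
i=3: C(4,3)=4 * 0.8103^3 * 0.1897^1 = 0.4037
i=4: C(4,4)=1 * 0.8103^4 * 0.1897^0 = 0.4311
R = sum of terms = 0.9766

0.9766


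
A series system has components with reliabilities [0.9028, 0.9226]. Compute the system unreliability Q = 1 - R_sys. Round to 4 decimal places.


Components: [0.9028, 0.9226]
After component 1: product = 0.9028
After component 2: product = 0.8329
R_sys = 0.8329
Q = 1 - 0.8329 = 0.1671

0.1671


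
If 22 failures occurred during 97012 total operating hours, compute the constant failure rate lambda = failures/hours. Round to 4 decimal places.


failures = 22
total_hours = 97012
lambda = 22 / 97012
lambda = 0.0002

0.0002


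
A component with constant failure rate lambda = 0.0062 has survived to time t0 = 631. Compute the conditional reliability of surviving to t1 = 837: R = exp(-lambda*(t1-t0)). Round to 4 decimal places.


lambda = 0.0062
t0 = 631, t1 = 837
t1 - t0 = 206
lambda * (t1-t0) = 0.0062 * 206 = 1.2772
R = exp(-1.2772)
R = 0.2788

0.2788


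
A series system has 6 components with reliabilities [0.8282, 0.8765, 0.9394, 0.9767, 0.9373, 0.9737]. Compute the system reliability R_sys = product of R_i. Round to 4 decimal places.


Components: [0.8282, 0.8765, 0.9394, 0.9767, 0.9373, 0.9737]
After component 1 (R=0.8282): product = 0.8282
After component 2 (R=0.8765): product = 0.7259
After component 3 (R=0.9394): product = 0.6819
After component 4 (R=0.9767): product = 0.666
After component 5 (R=0.9373): product = 0.6243
After component 6 (R=0.9737): product = 0.6079
R_sys = 0.6079

0.6079


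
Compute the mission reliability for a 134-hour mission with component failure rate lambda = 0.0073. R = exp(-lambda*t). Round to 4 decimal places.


lambda = 0.0073
mission_time = 134
lambda * t = 0.0073 * 134 = 0.9782
R = exp(-0.9782)
R = 0.376

0.376


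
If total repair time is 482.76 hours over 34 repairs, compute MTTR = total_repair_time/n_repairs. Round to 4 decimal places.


total_repair_time = 482.76
n_repairs = 34
MTTR = 482.76 / 34
MTTR = 14.1988

14.1988


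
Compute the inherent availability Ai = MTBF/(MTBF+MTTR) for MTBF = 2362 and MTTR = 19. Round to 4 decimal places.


MTBF = 2362
MTTR = 19
MTBF + MTTR = 2381
Ai = 2362 / 2381
Ai = 0.992

0.992


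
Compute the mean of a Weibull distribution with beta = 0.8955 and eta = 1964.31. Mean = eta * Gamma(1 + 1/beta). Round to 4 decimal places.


beta = 0.8955, eta = 1964.31
1/beta = 1.1167
1 + 1/beta = 2.1167
Gamma(2.1167) = 1.0551
Mean = 1964.31 * 1.0551
Mean = 2072.5206

2072.5206


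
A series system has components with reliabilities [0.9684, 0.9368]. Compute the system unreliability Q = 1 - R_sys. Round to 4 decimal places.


Components: [0.9684, 0.9368]
After component 1: product = 0.9684
After component 2: product = 0.9072
R_sys = 0.9072
Q = 1 - 0.9072 = 0.0928

0.0928


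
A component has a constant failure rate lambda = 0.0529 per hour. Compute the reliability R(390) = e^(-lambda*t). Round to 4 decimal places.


lambda = 0.0529
t = 390
lambda * t = 20.631
R(t) = e^(-20.631)
R(t) = 0.0

0.0


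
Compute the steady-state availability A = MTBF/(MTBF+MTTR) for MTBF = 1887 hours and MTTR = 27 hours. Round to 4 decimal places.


MTBF = 1887
MTTR = 27
MTBF + MTTR = 1914
A = 1887 / 1914
A = 0.9859

0.9859


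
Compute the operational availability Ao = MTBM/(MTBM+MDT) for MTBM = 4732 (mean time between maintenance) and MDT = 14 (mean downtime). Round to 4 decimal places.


MTBM = 4732
MDT = 14
MTBM + MDT = 4746
Ao = 4732 / 4746
Ao = 0.9971

0.9971


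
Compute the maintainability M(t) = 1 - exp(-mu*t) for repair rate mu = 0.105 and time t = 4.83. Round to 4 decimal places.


mu = 0.105, t = 4.83
mu * t = 0.105 * 4.83 = 0.5071
exp(-0.5071) = 0.6022
M(t) = 1 - 0.6022
M(t) = 0.3978

0.3978


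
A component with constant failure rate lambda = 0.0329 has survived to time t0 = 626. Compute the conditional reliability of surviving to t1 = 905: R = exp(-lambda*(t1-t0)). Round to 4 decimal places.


lambda = 0.0329
t0 = 626, t1 = 905
t1 - t0 = 279
lambda * (t1-t0) = 0.0329 * 279 = 9.1791
R = exp(-9.1791)
R = 0.0001

0.0001


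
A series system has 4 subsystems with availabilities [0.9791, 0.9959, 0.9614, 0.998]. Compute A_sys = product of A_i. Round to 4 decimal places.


Subsystems: [0.9791, 0.9959, 0.9614, 0.998]
After subsystem 1 (A=0.9791): product = 0.9791
After subsystem 2 (A=0.9959): product = 0.9751
After subsystem 3 (A=0.9614): product = 0.9374
After subsystem 4 (A=0.998): product = 0.9356
A_sys = 0.9356

0.9356


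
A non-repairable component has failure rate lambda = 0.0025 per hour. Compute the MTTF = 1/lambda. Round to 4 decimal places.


lambda = 0.0025
MTTF = 1 / 0.0025
MTTF = 400.0

400.0


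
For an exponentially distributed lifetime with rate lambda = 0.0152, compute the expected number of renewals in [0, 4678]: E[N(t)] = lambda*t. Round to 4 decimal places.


lambda = 0.0152
t = 4678
E[N(t)] = lambda * t
E[N(t)] = 0.0152 * 4678
E[N(t)] = 71.1056

71.1056


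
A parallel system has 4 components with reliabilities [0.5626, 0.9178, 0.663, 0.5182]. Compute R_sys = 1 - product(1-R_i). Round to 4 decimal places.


Components: [0.5626, 0.9178, 0.663, 0.5182]
(1 - 0.5626) = 0.4374, running product = 0.4374
(1 - 0.9178) = 0.0822, running product = 0.036
(1 - 0.663) = 0.337, running product = 0.0121
(1 - 0.5182) = 0.4818, running product = 0.0058
Product of (1-R_i) = 0.0058
R_sys = 1 - 0.0058 = 0.9942

0.9942


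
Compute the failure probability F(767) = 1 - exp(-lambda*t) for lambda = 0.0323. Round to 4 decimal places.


lambda = 0.0323, t = 767
lambda * t = 24.7741
exp(-24.7741) = 0.0
F(t) = 1 - 0.0
F(t) = 1.0

1.0


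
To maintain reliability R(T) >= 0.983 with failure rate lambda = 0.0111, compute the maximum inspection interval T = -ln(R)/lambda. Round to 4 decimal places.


R_target = 0.983
lambda = 0.0111
-ln(0.983) = 0.0171
T = 0.0171 / 0.0111
T = 1.5447

1.5447


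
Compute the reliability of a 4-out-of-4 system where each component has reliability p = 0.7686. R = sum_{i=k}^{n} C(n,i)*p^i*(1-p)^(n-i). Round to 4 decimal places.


k = 4, n = 4, p = 0.7686
i=4: C(4,4)=1 * 0.7686^4 * 0.2314^0 = 0.349
R = sum of terms = 0.349

0.349


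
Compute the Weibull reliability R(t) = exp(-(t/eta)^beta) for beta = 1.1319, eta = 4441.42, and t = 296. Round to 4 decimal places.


beta = 1.1319, eta = 4441.42, t = 296
t/eta = 296 / 4441.42 = 0.0666
(t/eta)^beta = 0.0666^1.1319 = 0.0466
R(t) = exp(-0.0466)
R(t) = 0.9544

0.9544


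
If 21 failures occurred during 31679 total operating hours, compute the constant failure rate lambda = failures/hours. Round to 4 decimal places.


failures = 21
total_hours = 31679
lambda = 21 / 31679
lambda = 0.0007

0.0007


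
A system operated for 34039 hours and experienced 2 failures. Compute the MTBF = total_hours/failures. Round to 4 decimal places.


total_hours = 34039
failures = 2
MTBF = 34039 / 2
MTBF = 17019.5

17019.5


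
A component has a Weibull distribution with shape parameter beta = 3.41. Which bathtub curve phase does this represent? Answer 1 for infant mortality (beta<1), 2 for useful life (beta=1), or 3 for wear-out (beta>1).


beta = 3.41
Compare beta to 1:
beta < 1 => infant mortality (phase 1)
beta = 1 => useful life (phase 2)
beta > 1 => wear-out (phase 3)
Since beta = 3.41, this is wear-out (increasing failure rate)
Phase = 3

3


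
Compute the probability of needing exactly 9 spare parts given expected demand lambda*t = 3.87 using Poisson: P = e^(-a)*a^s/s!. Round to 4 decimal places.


a = 3.87, s = 9
e^(-a) = e^(-3.87) = 0.0209
a^s = 3.87^9 = 194714.6755
s! = 362880
P = 0.0209 * 194714.6755 / 362880
P = 0.0112

0.0112


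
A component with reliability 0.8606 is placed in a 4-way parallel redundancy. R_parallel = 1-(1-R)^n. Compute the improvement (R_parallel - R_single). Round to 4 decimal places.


R_single = 0.8606, n = 4
1 - R_single = 0.1394
(1 - R_single)^n = 0.1394^4 = 0.0004
R_parallel = 1 - 0.0004 = 0.9996
Improvement = 0.9996 - 0.8606
Improvement = 0.139

0.139


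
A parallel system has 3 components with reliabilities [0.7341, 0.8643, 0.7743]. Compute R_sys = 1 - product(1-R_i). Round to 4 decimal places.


Components: [0.7341, 0.8643, 0.7743]
(1 - 0.7341) = 0.2659, running product = 0.2659
(1 - 0.8643) = 0.1357, running product = 0.0361
(1 - 0.7743) = 0.2257, running product = 0.0081
Product of (1-R_i) = 0.0081
R_sys = 1 - 0.0081 = 0.9919

0.9919


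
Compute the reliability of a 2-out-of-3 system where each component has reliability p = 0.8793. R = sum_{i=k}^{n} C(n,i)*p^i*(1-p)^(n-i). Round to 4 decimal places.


k = 2, n = 3, p = 0.8793
i=2: C(3,2)=3 * 0.8793^2 * 0.1207^1 = 0.28
i=3: C(3,3)=1 * 0.8793^3 * 0.1207^0 = 0.6798
R = sum of terms = 0.9598

0.9598


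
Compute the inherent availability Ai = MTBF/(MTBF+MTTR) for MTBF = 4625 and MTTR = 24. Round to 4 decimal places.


MTBF = 4625
MTTR = 24
MTBF + MTTR = 4649
Ai = 4625 / 4649
Ai = 0.9948

0.9948


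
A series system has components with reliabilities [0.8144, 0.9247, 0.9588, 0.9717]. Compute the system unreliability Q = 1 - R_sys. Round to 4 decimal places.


Components: [0.8144, 0.9247, 0.9588, 0.9717]
After component 1: product = 0.8144
After component 2: product = 0.7531
After component 3: product = 0.722
After component 4: product = 0.7016
R_sys = 0.7016
Q = 1 - 0.7016 = 0.2984

0.2984


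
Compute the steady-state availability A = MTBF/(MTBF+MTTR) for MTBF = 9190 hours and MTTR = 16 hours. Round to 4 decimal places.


MTBF = 9190
MTTR = 16
MTBF + MTTR = 9206
A = 9190 / 9206
A = 0.9983

0.9983


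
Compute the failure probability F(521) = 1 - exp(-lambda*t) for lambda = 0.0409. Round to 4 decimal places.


lambda = 0.0409, t = 521
lambda * t = 21.3089
exp(-21.3089) = 0.0
F(t) = 1 - 0.0
F(t) = 1.0

1.0


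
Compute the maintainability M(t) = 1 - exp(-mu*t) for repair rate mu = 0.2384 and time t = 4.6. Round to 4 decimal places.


mu = 0.2384, t = 4.6
mu * t = 0.2384 * 4.6 = 1.0966
exp(-1.0966) = 0.334
M(t) = 1 - 0.334
M(t) = 0.666

0.666


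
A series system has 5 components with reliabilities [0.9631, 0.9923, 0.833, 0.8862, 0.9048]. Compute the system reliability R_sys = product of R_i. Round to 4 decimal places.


Components: [0.9631, 0.9923, 0.833, 0.8862, 0.9048]
After component 1 (R=0.9631): product = 0.9631
After component 2 (R=0.9923): product = 0.9557
After component 3 (R=0.833): product = 0.7961
After component 4 (R=0.8862): product = 0.7055
After component 5 (R=0.9048): product = 0.6383
R_sys = 0.6383

0.6383


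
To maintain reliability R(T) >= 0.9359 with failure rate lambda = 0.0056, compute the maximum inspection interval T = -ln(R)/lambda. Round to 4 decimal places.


R_target = 0.9359
lambda = 0.0056
-ln(0.9359) = 0.0662
T = 0.0662 / 0.0056
T = 11.8298

11.8298


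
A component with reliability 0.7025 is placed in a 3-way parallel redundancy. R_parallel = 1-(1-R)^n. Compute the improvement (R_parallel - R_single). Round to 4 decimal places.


R_single = 0.7025, n = 3
1 - R_single = 0.2975
(1 - R_single)^n = 0.2975^3 = 0.0263
R_parallel = 1 - 0.0263 = 0.9737
Improvement = 0.9737 - 0.7025
Improvement = 0.2712

0.2712


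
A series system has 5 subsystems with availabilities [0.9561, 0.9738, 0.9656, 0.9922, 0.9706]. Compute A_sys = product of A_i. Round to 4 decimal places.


Subsystems: [0.9561, 0.9738, 0.9656, 0.9922, 0.9706]
After subsystem 1 (A=0.9561): product = 0.9561
After subsystem 2 (A=0.9738): product = 0.9311
After subsystem 3 (A=0.9656): product = 0.899
After subsystem 4 (A=0.9922): product = 0.892
After subsystem 5 (A=0.9706): product = 0.8658
A_sys = 0.8658

0.8658


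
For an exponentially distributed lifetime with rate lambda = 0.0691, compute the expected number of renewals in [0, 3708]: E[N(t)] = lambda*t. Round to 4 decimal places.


lambda = 0.0691
t = 3708
E[N(t)] = lambda * t
E[N(t)] = 0.0691 * 3708
E[N(t)] = 256.2228

256.2228


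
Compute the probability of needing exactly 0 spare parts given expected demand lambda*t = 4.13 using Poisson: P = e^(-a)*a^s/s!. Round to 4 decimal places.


a = 4.13, s = 0
e^(-a) = e^(-4.13) = 0.0161
a^s = 4.13^0 = 1.0
s! = 1
P = 0.0161 * 1.0 / 1
P = 0.0161

0.0161


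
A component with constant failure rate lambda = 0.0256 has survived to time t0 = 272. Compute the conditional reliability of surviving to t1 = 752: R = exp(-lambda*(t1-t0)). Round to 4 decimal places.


lambda = 0.0256
t0 = 272, t1 = 752
t1 - t0 = 480
lambda * (t1-t0) = 0.0256 * 480 = 12.288
R = exp(-12.288)
R = 0.0

0.0


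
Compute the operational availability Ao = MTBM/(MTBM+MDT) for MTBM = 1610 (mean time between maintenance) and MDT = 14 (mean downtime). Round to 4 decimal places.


MTBM = 1610
MDT = 14
MTBM + MDT = 1624
Ao = 1610 / 1624
Ao = 0.9914

0.9914


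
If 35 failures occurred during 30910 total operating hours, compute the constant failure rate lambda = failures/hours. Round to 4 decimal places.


failures = 35
total_hours = 30910
lambda = 35 / 30910
lambda = 0.0011

0.0011


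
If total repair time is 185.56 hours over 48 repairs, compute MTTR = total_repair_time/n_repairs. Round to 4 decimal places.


total_repair_time = 185.56
n_repairs = 48
MTTR = 185.56 / 48
MTTR = 3.8658

3.8658


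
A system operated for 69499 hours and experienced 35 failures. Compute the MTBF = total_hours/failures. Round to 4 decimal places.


total_hours = 69499
failures = 35
MTBF = 69499 / 35
MTBF = 1985.6857

1985.6857


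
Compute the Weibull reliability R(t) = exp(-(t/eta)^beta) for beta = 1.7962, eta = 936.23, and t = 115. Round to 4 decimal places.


beta = 1.7962, eta = 936.23, t = 115
t/eta = 115 / 936.23 = 0.1228
(t/eta)^beta = 0.1228^1.7962 = 0.0231
R(t) = exp(-0.0231)
R(t) = 0.9771

0.9771


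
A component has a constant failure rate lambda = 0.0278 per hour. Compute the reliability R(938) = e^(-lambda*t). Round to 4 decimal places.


lambda = 0.0278
t = 938
lambda * t = 26.0764
R(t) = e^(-26.0764)
R(t) = 0.0

0.0


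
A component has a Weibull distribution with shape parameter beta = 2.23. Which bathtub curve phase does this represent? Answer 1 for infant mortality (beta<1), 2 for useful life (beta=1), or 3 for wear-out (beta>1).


beta = 2.23
Compare beta to 1:
beta < 1 => infant mortality (phase 1)
beta = 1 => useful life (phase 2)
beta > 1 => wear-out (phase 3)
Since beta = 2.23, this is wear-out (increasing failure rate)
Phase = 3

3


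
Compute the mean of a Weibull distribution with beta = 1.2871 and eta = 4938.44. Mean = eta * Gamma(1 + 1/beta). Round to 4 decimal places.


beta = 1.2871, eta = 4938.44
1/beta = 0.7769
1 + 1/beta = 1.7769
Gamma(1.7769) = 0.9255
Mean = 4938.44 * 0.9255
Mean = 4570.3549

4570.3549


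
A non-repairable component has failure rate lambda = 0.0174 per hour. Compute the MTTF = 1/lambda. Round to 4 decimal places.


lambda = 0.0174
MTTF = 1 / 0.0174
MTTF = 57.4713

57.4713


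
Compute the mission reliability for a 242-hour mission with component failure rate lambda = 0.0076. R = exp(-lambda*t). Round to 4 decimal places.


lambda = 0.0076
mission_time = 242
lambda * t = 0.0076 * 242 = 1.8392
R = exp(-1.8392)
R = 0.1589

0.1589


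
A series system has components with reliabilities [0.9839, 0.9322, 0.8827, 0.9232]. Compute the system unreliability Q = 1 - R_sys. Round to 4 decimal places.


Components: [0.9839, 0.9322, 0.8827, 0.9232]
After component 1: product = 0.9839
After component 2: product = 0.9172
After component 3: product = 0.8096
After component 4: product = 0.7474
R_sys = 0.7474
Q = 1 - 0.7474 = 0.2526

0.2526


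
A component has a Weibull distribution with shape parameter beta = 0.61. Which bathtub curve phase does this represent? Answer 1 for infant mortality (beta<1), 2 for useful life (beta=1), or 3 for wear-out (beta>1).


beta = 0.61
Compare beta to 1:
beta < 1 => infant mortality (phase 1)
beta = 1 => useful life (phase 2)
beta > 1 => wear-out (phase 3)
Since beta = 0.61, this is infant mortality (decreasing failure rate)
Phase = 1

1


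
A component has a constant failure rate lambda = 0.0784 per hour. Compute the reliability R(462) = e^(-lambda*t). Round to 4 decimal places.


lambda = 0.0784
t = 462
lambda * t = 36.2208
R(t) = e^(-36.2208)
R(t) = 0.0

0.0


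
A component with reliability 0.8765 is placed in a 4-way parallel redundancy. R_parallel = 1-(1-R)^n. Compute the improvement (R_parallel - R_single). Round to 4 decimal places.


R_single = 0.8765, n = 4
1 - R_single = 0.1235
(1 - R_single)^n = 0.1235^4 = 0.0002
R_parallel = 1 - 0.0002 = 0.9998
Improvement = 0.9998 - 0.8765
Improvement = 0.1233

0.1233


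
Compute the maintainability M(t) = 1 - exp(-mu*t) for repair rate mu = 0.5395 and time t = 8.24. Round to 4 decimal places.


mu = 0.5395, t = 8.24
mu * t = 0.5395 * 8.24 = 4.4455
exp(-4.4455) = 0.0117
M(t) = 1 - 0.0117
M(t) = 0.9883

0.9883


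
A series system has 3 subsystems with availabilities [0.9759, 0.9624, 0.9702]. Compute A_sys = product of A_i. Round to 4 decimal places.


Subsystems: [0.9759, 0.9624, 0.9702]
After subsystem 1 (A=0.9759): product = 0.9759
After subsystem 2 (A=0.9624): product = 0.9392
After subsystem 3 (A=0.9702): product = 0.9112
A_sys = 0.9112

0.9112


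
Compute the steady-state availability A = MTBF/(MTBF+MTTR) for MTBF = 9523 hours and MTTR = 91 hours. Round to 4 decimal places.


MTBF = 9523
MTTR = 91
MTBF + MTTR = 9614
A = 9523 / 9614
A = 0.9905

0.9905


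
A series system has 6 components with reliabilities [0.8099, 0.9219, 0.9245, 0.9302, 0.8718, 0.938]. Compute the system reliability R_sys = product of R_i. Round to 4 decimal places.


Components: [0.8099, 0.9219, 0.9245, 0.9302, 0.8718, 0.938]
After component 1 (R=0.8099): product = 0.8099
After component 2 (R=0.9219): product = 0.7466
After component 3 (R=0.9245): product = 0.6903
After component 4 (R=0.9302): product = 0.6421
After component 5 (R=0.8718): product = 0.5598
After component 6 (R=0.938): product = 0.5251
R_sys = 0.5251

0.5251


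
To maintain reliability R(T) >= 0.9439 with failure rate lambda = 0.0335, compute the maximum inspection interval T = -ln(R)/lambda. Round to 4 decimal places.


R_target = 0.9439
lambda = 0.0335
-ln(0.9439) = 0.0577
T = 0.0577 / 0.0335
T = 1.7234

1.7234


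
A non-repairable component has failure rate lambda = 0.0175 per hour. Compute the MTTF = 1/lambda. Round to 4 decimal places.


lambda = 0.0175
MTTF = 1 / 0.0175
MTTF = 57.1429

57.1429


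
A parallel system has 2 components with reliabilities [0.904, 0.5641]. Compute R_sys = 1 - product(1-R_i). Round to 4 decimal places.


Components: [0.904, 0.5641]
(1 - 0.904) = 0.096, running product = 0.096
(1 - 0.5641) = 0.4359, running product = 0.0418
Product of (1-R_i) = 0.0418
R_sys = 1 - 0.0418 = 0.9582

0.9582


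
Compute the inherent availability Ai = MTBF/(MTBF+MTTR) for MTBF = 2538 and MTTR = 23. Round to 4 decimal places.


MTBF = 2538
MTTR = 23
MTBF + MTTR = 2561
Ai = 2538 / 2561
Ai = 0.991

0.991


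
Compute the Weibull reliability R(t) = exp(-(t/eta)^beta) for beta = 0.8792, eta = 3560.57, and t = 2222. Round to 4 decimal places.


beta = 0.8792, eta = 3560.57, t = 2222
t/eta = 2222 / 3560.57 = 0.6241
(t/eta)^beta = 0.6241^0.8792 = 0.6606
R(t) = exp(-0.6606)
R(t) = 0.5165

0.5165


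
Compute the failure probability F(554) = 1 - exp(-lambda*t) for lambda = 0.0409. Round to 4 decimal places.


lambda = 0.0409, t = 554
lambda * t = 22.6586
exp(-22.6586) = 0.0
F(t) = 1 - 0.0
F(t) = 1.0

1.0


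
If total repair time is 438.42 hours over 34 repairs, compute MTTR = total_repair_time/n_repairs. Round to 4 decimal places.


total_repair_time = 438.42
n_repairs = 34
MTTR = 438.42 / 34
MTTR = 12.8947

12.8947


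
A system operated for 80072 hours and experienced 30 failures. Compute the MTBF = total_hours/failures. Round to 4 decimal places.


total_hours = 80072
failures = 30
MTBF = 80072 / 30
MTBF = 2669.0667

2669.0667


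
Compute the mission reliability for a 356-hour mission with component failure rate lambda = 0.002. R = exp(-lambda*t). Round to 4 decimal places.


lambda = 0.002
mission_time = 356
lambda * t = 0.002 * 356 = 0.712
R = exp(-0.712)
R = 0.4907

0.4907


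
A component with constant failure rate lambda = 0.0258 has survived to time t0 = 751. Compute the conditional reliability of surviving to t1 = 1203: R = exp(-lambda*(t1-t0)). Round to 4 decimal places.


lambda = 0.0258
t0 = 751, t1 = 1203
t1 - t0 = 452
lambda * (t1-t0) = 0.0258 * 452 = 11.6616
R = exp(-11.6616)
R = 0.0

0.0


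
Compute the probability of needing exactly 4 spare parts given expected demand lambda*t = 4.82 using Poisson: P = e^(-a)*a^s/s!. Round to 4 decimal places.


a = 4.82, s = 4
e^(-a) = e^(-4.82) = 0.0081
a^s = 4.82^4 = 539.7444
s! = 24
P = 0.0081 * 539.7444 / 24
P = 0.1814

0.1814


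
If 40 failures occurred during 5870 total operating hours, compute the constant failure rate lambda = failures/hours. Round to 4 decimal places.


failures = 40
total_hours = 5870
lambda = 40 / 5870
lambda = 0.0068

0.0068


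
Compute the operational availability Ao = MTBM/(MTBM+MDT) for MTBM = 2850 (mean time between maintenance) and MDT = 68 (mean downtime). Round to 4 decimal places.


MTBM = 2850
MDT = 68
MTBM + MDT = 2918
Ao = 2850 / 2918
Ao = 0.9767

0.9767


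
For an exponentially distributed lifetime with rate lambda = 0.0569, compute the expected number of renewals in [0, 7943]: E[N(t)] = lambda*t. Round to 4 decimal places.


lambda = 0.0569
t = 7943
E[N(t)] = lambda * t
E[N(t)] = 0.0569 * 7943
E[N(t)] = 451.9567

451.9567


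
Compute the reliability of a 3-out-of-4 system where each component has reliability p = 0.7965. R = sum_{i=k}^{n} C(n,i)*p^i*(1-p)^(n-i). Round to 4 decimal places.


k = 3, n = 4, p = 0.7965
i=3: C(4,3)=4 * 0.7965^3 * 0.2035^1 = 0.4113
i=4: C(4,4)=1 * 0.7965^4 * 0.2035^0 = 0.4025
R = sum of terms = 0.8138

0.8138


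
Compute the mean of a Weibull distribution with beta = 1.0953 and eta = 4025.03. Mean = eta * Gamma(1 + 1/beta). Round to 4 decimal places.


beta = 1.0953, eta = 4025.03
1/beta = 0.913
1 + 1/beta = 1.913
Gamma(1.913) = 0.9663
Mean = 4025.03 * 0.9663
Mean = 3889.3167

3889.3167


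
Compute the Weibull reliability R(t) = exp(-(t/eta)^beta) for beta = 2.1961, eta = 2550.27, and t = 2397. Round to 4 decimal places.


beta = 2.1961, eta = 2550.27, t = 2397
t/eta = 2397 / 2550.27 = 0.9399
(t/eta)^beta = 0.9399^2.1961 = 0.8727
R(t) = exp(-0.8727)
R(t) = 0.4178

0.4178


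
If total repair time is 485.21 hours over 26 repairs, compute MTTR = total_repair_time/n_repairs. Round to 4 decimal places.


total_repair_time = 485.21
n_repairs = 26
MTTR = 485.21 / 26
MTTR = 18.6619

18.6619


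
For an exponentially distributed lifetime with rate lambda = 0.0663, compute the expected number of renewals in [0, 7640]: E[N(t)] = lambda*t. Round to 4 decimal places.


lambda = 0.0663
t = 7640
E[N(t)] = lambda * t
E[N(t)] = 0.0663 * 7640
E[N(t)] = 506.532

506.532


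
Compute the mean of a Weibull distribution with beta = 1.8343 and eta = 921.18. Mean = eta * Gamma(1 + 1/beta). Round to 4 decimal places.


beta = 1.8343, eta = 921.18
1/beta = 0.5452
1 + 1/beta = 1.5452
Gamma(1.5452) = 0.8885
Mean = 921.18 * 0.8885
Mean = 818.491

818.491


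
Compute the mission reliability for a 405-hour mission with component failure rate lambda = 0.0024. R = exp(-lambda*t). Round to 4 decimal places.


lambda = 0.0024
mission_time = 405
lambda * t = 0.0024 * 405 = 0.972
R = exp(-0.972)
R = 0.3783

0.3783


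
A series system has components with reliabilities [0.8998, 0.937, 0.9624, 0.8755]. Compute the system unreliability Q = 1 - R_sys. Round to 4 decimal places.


Components: [0.8998, 0.937, 0.9624, 0.8755]
After component 1: product = 0.8998
After component 2: product = 0.8431
After component 3: product = 0.8114
After component 4: product = 0.7104
R_sys = 0.7104
Q = 1 - 0.7104 = 0.2896

0.2896
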